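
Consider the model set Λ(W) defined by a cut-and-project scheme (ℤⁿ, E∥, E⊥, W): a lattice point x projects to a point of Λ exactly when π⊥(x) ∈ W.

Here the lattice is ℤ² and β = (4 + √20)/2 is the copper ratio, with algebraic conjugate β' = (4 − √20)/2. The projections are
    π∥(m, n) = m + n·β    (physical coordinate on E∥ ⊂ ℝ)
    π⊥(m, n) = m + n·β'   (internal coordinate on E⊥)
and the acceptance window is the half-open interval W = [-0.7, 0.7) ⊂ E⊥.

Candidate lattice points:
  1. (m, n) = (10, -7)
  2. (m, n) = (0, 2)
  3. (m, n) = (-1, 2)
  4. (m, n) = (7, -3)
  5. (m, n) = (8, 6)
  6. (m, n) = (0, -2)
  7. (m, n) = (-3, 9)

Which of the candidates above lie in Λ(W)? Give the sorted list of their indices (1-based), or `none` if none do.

Numerically β ≈ 4.2361 and β' = −1/β ≈ -0.2361.
[1] lift (10,-7): star map gives 11.6525; window check -0.7 ≤ 11.6525 < 0.7 is false → out
[2] lift (0,2): star map gives -0.4721; window check -0.7 ≤ -0.4721 < 0.7 is true → IN Λ
[3] lift (-1,2): star map gives -1.4721; window check -0.7 ≤ -1.4721 < 0.7 is false → out
[4] lift (7,-3): star map gives 7.7082; window check -0.7 ≤ 7.7082 < 0.7 is false → out
[5] lift (8,6): star map gives 6.5836; window check -0.7 ≤ 6.5836 < 0.7 is false → out
[6] lift (0,-2): star map gives 0.4721; window check -0.7 ≤ 0.4721 < 0.7 is true → IN Λ
[7] lift (-3,9): star map gives -5.1246; window check -0.7 ≤ -5.1246 < 0.7 is false → out

2, 6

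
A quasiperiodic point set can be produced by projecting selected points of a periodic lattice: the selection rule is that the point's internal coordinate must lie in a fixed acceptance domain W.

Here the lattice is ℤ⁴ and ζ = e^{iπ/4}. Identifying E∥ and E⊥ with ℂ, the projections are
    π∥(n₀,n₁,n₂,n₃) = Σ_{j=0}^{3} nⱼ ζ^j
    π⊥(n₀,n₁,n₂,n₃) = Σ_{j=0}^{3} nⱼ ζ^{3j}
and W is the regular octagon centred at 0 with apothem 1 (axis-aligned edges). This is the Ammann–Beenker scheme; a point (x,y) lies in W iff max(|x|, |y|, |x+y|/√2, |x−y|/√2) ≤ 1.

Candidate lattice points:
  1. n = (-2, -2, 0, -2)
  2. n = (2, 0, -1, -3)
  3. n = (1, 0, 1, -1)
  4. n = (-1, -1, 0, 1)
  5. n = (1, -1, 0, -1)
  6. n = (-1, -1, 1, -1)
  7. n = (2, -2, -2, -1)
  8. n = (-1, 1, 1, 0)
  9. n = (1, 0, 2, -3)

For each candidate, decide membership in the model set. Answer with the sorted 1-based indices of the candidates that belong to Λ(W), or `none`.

With ζ = e^{iπ/4} the internal vectors are ζ^0,ζ^3,ζ^6,ζ^9.
candidate 1: n = (-2, -2, 0, -2) → π⊥ ≈ (-2.000000, -2.828427); max(|x|,|y|,|x±y|/√2) = 3.414214 > 1 ⇒ ∉ W
candidate 2: n = (2, 0, -1, -3) → π⊥ ≈ (-0.121320, -1.121320); max(|x|,|y|,|x±y|/√2) = 1.121320 > 1 ⇒ ∉ W
candidate 3: n = (1, 0, 1, -1) → π⊥ ≈ (+0.292893, -1.707107); max(|x|,|y|,|x±y|/√2) = 1.707107 > 1 ⇒ ∉ W
candidate 4: n = (-1, -1, 0, 1) → π⊥ ≈ (+0.414214, +0.000000); max(|x|,|y|,|x±y|/√2) = 0.414214 ≤ 1 ⇒ ∈ W
candidate 5: n = (1, -1, 0, -1) → π⊥ ≈ (+1.000000, -1.414214); max(|x|,|y|,|x±y|/√2) = 1.707107 > 1 ⇒ ∉ W
candidate 6: n = (-1, -1, 1, -1) → π⊥ ≈ (-1.000000, -2.414214); max(|x|,|y|,|x±y|/√2) = 2.414214 > 1 ⇒ ∉ W
candidate 7: n = (2, -2, -2, -1) → π⊥ ≈ (+2.707107, -0.121320); max(|x|,|y|,|x±y|/√2) = 2.707107 > 1 ⇒ ∉ W
candidate 8: n = (-1, 1, 1, 0) → π⊥ ≈ (-1.707107, -0.292893); max(|x|,|y|,|x±y|/√2) = 1.707107 > 1 ⇒ ∉ W
candidate 9: n = (1, 0, 2, -3) → π⊥ ≈ (-1.121320, -4.121320); max(|x|,|y|,|x±y|/√2) = 4.121320 > 1 ⇒ ∉ W

4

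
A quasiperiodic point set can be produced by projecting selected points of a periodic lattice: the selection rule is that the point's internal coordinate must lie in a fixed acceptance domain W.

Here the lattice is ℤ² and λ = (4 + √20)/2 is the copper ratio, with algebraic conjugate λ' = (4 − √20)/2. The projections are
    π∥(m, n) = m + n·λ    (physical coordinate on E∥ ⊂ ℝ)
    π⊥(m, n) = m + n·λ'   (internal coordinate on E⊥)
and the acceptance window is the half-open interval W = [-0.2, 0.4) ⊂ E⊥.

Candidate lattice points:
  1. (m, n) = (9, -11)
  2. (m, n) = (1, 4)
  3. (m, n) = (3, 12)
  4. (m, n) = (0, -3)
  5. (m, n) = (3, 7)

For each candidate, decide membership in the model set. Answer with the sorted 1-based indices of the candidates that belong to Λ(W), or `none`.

2, 3

λ' = (4−√20)/2 ≈ -0.2361.
#1 (9,-11): internal coord 9 + (-11)·λ' = +11.5967; +11.5967 ∉ [-0.2, 0.4) → out
#2 (1,4): internal coord 1 + (4)·λ' = +0.0557; +0.0557 ∈ [-0.2, 0.4) → IN Λ
#3 (3,12): internal coord 3 + (12)·λ' = +0.1672; +0.1672 ∈ [-0.2, 0.4) → IN Λ
#4 (0,-3): internal coord 0 + (-3)·λ' = +0.7082; +0.7082 ∉ [-0.2, 0.4) → out
#5 (3,7): internal coord 3 + (7)·λ' = +1.3475; +1.3475 ∉ [-0.2, 0.4) → out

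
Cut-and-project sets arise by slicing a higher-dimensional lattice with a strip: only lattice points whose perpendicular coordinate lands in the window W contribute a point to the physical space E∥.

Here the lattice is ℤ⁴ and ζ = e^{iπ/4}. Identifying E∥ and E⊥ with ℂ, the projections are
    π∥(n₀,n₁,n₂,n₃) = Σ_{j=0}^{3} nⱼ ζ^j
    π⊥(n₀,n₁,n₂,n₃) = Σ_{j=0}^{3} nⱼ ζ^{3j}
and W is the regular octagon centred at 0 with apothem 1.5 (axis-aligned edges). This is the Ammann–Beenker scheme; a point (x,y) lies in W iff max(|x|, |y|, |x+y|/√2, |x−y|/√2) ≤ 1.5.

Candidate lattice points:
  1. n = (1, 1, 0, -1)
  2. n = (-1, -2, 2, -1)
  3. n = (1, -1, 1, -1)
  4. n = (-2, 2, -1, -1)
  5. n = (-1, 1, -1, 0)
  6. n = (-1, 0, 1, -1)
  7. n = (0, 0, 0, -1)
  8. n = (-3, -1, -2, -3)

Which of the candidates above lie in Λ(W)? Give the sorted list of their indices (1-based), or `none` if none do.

π⊥(n) = n₀ + n₁ζ³ + n₂ζ⁶ + n₃ζ⁹ where ζ = e^{iπ/4}.
#1 (1, 1, 0, -1): internal (-0.41421, 0.00000); octagon support 0.41421 vs apothem 1.5 → ∈ W
#2 (-1, -2, 2, -1): internal (-0.29289, -4.12132); octagon support 4.12132 vs apothem 1.5 → ∉ W
#3 (1, -1, 1, -1): internal (1.00000, -2.41421); octagon support 2.41421 vs apothem 1.5 → ∉ W
#4 (-2, 2, -1, -1): internal (-4.12132, 1.70711); octagon support 4.12132 vs apothem 1.5 → ∉ W
#5 (-1, 1, -1, 0): internal (-1.70711, 1.70711); octagon support 2.41421 vs apothem 1.5 → ∉ W
#6 (-1, 0, 1, -1): internal (-1.70711, -1.70711); octagon support 2.41421 vs apothem 1.5 → ∉ W
#7 (0, 0, 0, -1): internal (-0.70711, -0.70711); octagon support 1.00000 vs apothem 1.5 → ∈ W
#8 (-3, -1, -2, -3): internal (-4.41421, -0.82843); octagon support 4.41421 vs apothem 1.5 → ∉ W

1, 7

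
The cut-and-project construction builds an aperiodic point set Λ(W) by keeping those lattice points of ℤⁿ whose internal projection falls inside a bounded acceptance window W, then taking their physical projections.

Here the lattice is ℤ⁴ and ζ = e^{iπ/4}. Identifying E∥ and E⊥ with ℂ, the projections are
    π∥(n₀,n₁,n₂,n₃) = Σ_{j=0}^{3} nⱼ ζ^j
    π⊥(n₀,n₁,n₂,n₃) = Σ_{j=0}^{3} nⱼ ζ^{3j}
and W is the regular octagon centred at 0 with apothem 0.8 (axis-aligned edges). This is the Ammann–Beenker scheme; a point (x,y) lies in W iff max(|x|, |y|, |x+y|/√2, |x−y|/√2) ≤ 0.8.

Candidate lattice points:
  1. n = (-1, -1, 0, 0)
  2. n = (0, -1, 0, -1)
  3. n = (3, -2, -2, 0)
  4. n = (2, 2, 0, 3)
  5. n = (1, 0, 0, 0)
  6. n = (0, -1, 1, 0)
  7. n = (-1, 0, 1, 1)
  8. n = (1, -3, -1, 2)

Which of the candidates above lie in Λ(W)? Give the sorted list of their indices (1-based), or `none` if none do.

1, 7

Internal map: ζ^{3j} for j=0..3 gives (1,0), (−√2/2,√2/2), (0,−1), (√2/2,√2/2).
candidate 1: n = (-1, -1, 0, 0) → π⊥ ≈ (-0.2929, -0.7071); max(|x|,|y|,|x±y|/√2) = 0.7071 ≤ 0.8 ⇒ ∈ W
candidate 2: n = (0, -1, 0, -1) → π⊥ ≈ (+0.0000, -1.4142); max(|x|,|y|,|x±y|/√2) = 1.4142 > 0.8 ⇒ ∉ W
candidate 3: n = (3, -2, -2, 0) → π⊥ ≈ (+4.4142, +0.5858); max(|x|,|y|,|x±y|/√2) = 4.4142 > 0.8 ⇒ ∉ W
candidate 4: n = (2, 2, 0, 3) → π⊥ ≈ (+2.7071, +3.5355); max(|x|,|y|,|x±y|/√2) = 4.4142 > 0.8 ⇒ ∉ W
candidate 5: n = (1, 0, 0, 0) → π⊥ ≈ (+1.0000, +0.0000); max(|x|,|y|,|x±y|/√2) = 1.0000 > 0.8 ⇒ ∉ W
candidate 6: n = (0, -1, 1, 0) → π⊥ ≈ (+0.7071, -1.7071); max(|x|,|y|,|x±y|/√2) = 1.7071 > 0.8 ⇒ ∉ W
candidate 7: n = (-1, 0, 1, 1) → π⊥ ≈ (-0.2929, -0.2929); max(|x|,|y|,|x±y|/√2) = 0.4142 ≤ 0.8 ⇒ ∈ W
candidate 8: n = (1, -3, -1, 2) → π⊥ ≈ (+4.5355, +0.2929); max(|x|,|y|,|x±y|/√2) = 4.5355 > 0.8 ⇒ ∉ W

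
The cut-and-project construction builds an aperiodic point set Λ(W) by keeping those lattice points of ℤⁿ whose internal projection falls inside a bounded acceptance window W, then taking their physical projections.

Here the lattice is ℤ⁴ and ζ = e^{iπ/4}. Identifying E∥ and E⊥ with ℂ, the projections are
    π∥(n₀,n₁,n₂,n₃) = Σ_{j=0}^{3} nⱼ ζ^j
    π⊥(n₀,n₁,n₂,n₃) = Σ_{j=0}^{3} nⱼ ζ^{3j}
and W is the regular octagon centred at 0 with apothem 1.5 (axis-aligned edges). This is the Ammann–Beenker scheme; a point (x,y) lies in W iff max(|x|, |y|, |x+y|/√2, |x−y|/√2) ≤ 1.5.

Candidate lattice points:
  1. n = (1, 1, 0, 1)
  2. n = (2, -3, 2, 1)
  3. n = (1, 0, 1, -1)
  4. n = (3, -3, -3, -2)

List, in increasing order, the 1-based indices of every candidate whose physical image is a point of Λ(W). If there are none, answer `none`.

none

With ζ = e^{iπ/4} the internal vectors are ζ^0,ζ^3,ζ^6,ζ^9.
#1 (1, 1, 0, 1): internal (1.000000, 1.414214); octagon support 1.707107 vs apothem 1.5 → ∉ W
#2 (2, -3, 2, 1): internal (4.828427, -3.414214); octagon support 5.828427 vs apothem 1.5 → ∉ W
#3 (1, 0, 1, -1): internal (0.292893, -1.707107); octagon support 1.707107 vs apothem 1.5 → ∉ W
#4 (3, -3, -3, -2): internal (3.707107, -0.535534); octagon support 3.707107 vs apothem 1.5 → ∉ W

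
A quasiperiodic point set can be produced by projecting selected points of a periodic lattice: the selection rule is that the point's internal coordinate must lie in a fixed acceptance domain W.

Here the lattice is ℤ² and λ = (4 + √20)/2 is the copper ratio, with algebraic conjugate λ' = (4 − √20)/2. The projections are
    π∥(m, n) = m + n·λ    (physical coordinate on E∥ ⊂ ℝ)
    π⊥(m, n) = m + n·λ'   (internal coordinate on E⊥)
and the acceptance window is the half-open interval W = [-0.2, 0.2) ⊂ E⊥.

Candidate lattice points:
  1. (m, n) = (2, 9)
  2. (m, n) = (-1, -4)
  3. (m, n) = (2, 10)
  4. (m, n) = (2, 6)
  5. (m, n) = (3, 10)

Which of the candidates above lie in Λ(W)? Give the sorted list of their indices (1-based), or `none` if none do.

λ' = (4−√20)/2 ≈ -0.236068.
candidate 1: (m,n)=(2,9) → π∥ = 2+9·λ ≈ 40.124612, π⊥ = 2+9·λ' ≈ -0.124612 ∈ [-0.2, 0.2) ⇒ IN Λ
candidate 2: (m,n)=(-1,-4) → π∥ = -1-4·λ ≈ -17.944272, π⊥ = -1-4·λ' ≈ -0.055728 ∈ [-0.2, 0.2) ⇒ IN Λ
candidate 3: (m,n)=(2,10) → π∥ = 2+10·λ ≈ 44.360680, π⊥ = 2+10·λ' ≈ -0.360680 ∉ [-0.2, 0.2) ⇒ out
candidate 4: (m,n)=(2,6) → π∥ = 2+6·λ ≈ 27.416408, π⊥ = 2+6·λ' ≈ 0.583592 ∉ [-0.2, 0.2) ⇒ out
candidate 5: (m,n)=(3,10) → π∥ = 3+10·λ ≈ 45.360680, π⊥ = 3+10·λ' ≈ 0.639320 ∉ [-0.2, 0.2) ⇒ out

1, 2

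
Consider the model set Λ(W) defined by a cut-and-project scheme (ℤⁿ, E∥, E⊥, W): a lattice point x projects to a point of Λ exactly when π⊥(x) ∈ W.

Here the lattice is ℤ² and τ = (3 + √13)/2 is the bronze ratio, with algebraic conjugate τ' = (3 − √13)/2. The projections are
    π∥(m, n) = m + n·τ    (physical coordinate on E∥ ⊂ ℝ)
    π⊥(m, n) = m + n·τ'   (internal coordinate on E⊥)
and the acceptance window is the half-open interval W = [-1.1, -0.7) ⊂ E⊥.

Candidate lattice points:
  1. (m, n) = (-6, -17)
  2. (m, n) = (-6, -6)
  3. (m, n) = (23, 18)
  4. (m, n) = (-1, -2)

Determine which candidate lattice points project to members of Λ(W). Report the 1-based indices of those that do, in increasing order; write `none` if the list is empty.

Numerically τ ≈ 3.3028 and τ' = −1/τ ≈ -0.3028.
[1] lift (-6,-17): star map gives -0.8528; window check -1.1 ≤ -0.8528 < -0.7 is true → IN Λ
[2] lift (-6,-6): star map gives -4.1833; window check -1.1 ≤ -4.1833 < -0.7 is false → out
[3] lift (23,18): star map gives 17.5500; window check -1.1 ≤ 17.5500 < -0.7 is false → out
[4] lift (-1,-2): star map gives -0.3944; window check -1.1 ≤ -0.3944 < -0.7 is false → out

1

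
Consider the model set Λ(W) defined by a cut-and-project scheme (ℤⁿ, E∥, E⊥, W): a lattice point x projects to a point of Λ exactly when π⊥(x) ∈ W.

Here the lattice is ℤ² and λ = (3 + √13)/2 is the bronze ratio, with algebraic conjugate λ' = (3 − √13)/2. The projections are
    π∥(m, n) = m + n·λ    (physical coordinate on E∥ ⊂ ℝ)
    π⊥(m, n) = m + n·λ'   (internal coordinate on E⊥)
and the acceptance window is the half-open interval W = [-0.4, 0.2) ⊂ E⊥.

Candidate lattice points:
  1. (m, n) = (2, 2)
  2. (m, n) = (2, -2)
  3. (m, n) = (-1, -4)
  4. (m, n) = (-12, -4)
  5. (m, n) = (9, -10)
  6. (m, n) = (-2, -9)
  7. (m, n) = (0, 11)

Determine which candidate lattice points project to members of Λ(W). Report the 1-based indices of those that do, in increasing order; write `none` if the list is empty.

none

Numerically λ ≈ 3.302776 and λ' = −1/λ ≈ -0.302776.
[1] lift (2,2): star map gives 1.394449; window check -0.4 ≤ 1.394449 < 0.2 is false → out
[2] lift (2,-2): star map gives 2.605551; window check -0.4 ≤ 2.605551 < 0.2 is false → out
[3] lift (-1,-4): star map gives 0.211103; window check -0.4 ≤ 0.211103 < 0.2 is false → out
[4] lift (-12,-4): star map gives -10.788897; window check -0.4 ≤ -10.788897 < 0.2 is false → out
[5] lift (9,-10): star map gives 12.027756; window check -0.4 ≤ 12.027756 < 0.2 is false → out
[6] lift (-2,-9): star map gives 0.724981; window check -0.4 ≤ 0.724981 < 0.2 is false → out
[7] lift (0,11): star map gives -3.330532; window check -0.4 ≤ -3.330532 < 0.2 is false → out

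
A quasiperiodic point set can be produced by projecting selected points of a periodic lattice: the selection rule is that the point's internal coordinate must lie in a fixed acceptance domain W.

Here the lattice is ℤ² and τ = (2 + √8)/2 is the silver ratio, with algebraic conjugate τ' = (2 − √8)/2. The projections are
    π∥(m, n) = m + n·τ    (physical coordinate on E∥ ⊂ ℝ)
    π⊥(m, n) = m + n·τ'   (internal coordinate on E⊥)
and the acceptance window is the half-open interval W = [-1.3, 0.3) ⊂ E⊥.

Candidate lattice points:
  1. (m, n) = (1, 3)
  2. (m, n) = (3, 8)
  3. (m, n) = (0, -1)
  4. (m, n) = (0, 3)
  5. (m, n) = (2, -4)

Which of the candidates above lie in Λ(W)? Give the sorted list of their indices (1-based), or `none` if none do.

Numerically τ ≈ 2.41421 and τ' = −1/τ ≈ -0.41421.
#1 (1,3): internal coord 1 + (3)·τ' = -0.24264; -0.24264 ∈ [-1.3, 0.3) → IN Λ
#2 (3,8): internal coord 3 + (8)·τ' = -0.31371; -0.31371 ∈ [-1.3, 0.3) → IN Λ
#3 (0,-1): internal coord 0 + (-1)·τ' = +0.41421; +0.41421 ∉ [-1.3, 0.3) → out
#4 (0,3): internal coord 0 + (3)·τ' = -1.24264; -1.24264 ∈ [-1.3, 0.3) → IN Λ
#5 (2,-4): internal coord 2 + (-4)·τ' = +3.65685; +3.65685 ∉ [-1.3, 0.3) → out

1, 2, 4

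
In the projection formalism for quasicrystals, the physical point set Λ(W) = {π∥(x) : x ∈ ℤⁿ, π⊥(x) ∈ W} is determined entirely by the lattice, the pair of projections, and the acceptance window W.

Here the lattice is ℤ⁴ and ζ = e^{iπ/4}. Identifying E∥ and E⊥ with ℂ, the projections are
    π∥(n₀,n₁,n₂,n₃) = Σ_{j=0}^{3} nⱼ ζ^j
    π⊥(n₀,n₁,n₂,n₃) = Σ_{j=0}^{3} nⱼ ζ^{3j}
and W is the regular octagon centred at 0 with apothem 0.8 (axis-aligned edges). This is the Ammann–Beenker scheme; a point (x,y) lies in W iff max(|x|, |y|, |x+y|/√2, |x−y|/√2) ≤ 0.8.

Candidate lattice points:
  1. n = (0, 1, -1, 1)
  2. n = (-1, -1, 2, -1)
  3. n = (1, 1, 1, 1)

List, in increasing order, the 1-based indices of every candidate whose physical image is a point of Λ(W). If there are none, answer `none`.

Internal map: ζ^{3j} for j=0..3 gives (1,0), (−√2/2,√2/2), (0,−1), (√2/2,√2/2).
candidate 1: n = (0, 1, -1, 1) → π⊥ ≈ (+0.00000, +2.41421); max(|x|,|y|,|x±y|/√2) = 2.41421 > 0.8 ⇒ ∉ W
candidate 2: n = (-1, -1, 2, -1) → π⊥ ≈ (-1.00000, -3.41421); max(|x|,|y|,|x±y|/√2) = 3.41421 > 0.8 ⇒ ∉ W
candidate 3: n = (1, 1, 1, 1) → π⊥ ≈ (+1.00000, +0.41421); max(|x|,|y|,|x±y|/√2) = 1.00000 > 0.8 ⇒ ∉ W

none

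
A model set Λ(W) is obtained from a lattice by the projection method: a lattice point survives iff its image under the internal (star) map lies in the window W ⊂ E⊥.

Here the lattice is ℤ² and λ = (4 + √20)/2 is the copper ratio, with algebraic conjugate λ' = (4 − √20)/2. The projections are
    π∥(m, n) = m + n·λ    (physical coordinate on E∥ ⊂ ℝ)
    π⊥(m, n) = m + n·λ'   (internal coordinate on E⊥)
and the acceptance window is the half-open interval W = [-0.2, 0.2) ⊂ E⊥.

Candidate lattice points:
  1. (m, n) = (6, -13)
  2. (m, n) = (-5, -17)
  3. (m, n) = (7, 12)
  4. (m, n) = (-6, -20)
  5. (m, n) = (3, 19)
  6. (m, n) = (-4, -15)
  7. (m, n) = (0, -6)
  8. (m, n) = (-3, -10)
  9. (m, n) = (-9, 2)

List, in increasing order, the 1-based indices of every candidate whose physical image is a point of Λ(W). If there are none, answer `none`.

λ' = (4−√20)/2 ≈ -0.236068.
#1 (6,-13): internal coord 6 + (-13)·λ' = +9.068884; +9.068884 ∉ [-0.2, 0.2) → out
#2 (-5,-17): internal coord -5 + (-17)·λ' = -0.986844; -0.986844 ∉ [-0.2, 0.2) → out
#3 (7,12): internal coord 7 + (12)·λ' = +4.167184; +4.167184 ∉ [-0.2, 0.2) → out
#4 (-6,-20): internal coord -6 + (-20)·λ' = -1.278640; -1.278640 ∉ [-0.2, 0.2) → out
#5 (3,19): internal coord 3 + (19)·λ' = -1.485292; -1.485292 ∉ [-0.2, 0.2) → out
#6 (-4,-15): internal coord -4 + (-15)·λ' = -0.458980; -0.458980 ∉ [-0.2, 0.2) → out
#7 (0,-6): internal coord 0 + (-6)·λ' = +1.416408; +1.416408 ∉ [-0.2, 0.2) → out
#8 (-3,-10): internal coord -3 + (-10)·λ' = -0.639320; -0.639320 ∉ [-0.2, 0.2) → out
#9 (-9,2): internal coord -9 + (2)·λ' = -9.472136; -9.472136 ∉ [-0.2, 0.2) → out

none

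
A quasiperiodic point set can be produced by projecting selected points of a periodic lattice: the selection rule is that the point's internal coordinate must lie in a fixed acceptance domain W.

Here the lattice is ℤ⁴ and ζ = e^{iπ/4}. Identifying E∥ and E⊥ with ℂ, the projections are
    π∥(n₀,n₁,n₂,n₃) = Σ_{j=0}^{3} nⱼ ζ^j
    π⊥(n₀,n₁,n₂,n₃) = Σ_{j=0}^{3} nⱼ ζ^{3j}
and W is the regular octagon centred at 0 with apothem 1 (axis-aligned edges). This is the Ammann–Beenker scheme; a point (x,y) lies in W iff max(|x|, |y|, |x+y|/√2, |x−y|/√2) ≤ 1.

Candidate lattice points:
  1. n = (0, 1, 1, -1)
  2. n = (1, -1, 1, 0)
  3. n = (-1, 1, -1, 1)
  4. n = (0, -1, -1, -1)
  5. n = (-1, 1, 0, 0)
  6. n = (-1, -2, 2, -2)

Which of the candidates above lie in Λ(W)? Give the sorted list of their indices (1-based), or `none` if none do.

4

π⊥(n) = n₀ + n₁ζ³ + n₂ζ⁶ + n₃ζ⁹ where ζ = e^{iπ/4}.
#1 (0, 1, 1, -1): internal (-1.41421, -1.00000); octagon support 1.70711 vs apothem 1 → ∉ W
#2 (1, -1, 1, 0): internal (1.70711, -1.70711); octagon support 2.41421 vs apothem 1 → ∉ W
#3 (-1, 1, -1, 1): internal (-1.00000, 2.41421); octagon support 2.41421 vs apothem 1 → ∉ W
#4 (0, -1, -1, -1): internal (0.00000, -0.41421); octagon support 0.41421 vs apothem 1 → ∈ W
#5 (-1, 1, 0, 0): internal (-1.70711, 0.70711); octagon support 1.70711 vs apothem 1 → ∉ W
#6 (-1, -2, 2, -2): internal (-1.00000, -4.82843); octagon support 4.82843 vs apothem 1 → ∉ W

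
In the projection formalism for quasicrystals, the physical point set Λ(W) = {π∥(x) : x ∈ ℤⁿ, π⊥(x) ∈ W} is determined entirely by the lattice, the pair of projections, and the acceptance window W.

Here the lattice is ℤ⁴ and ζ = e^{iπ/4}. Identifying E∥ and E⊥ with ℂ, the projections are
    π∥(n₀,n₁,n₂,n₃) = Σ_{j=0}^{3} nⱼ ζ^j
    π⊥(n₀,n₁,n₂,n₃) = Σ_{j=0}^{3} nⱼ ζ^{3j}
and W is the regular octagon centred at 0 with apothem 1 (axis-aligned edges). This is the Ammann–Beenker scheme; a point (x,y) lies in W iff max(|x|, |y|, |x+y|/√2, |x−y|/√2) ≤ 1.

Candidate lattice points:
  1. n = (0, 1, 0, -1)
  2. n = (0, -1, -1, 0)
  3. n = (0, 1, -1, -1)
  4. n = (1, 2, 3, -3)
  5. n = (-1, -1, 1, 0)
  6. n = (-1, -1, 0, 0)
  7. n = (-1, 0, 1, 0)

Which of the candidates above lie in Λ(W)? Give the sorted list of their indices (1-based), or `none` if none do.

With ζ = e^{iπ/4} the internal vectors are ζ^0,ζ^3,ζ^6,ζ^9.
#1 (0, 1, 0, -1): internal (-1.41421, 0.00000); octagon support 1.41421 vs apothem 1 → ∉ W
#2 (0, -1, -1, 0): internal (0.70711, 0.29289); octagon support 0.70711 vs apothem 1 → ∈ W
#3 (0, 1, -1, -1): internal (-1.41421, 1.00000); octagon support 1.70711 vs apothem 1 → ∉ W
#4 (1, 2, 3, -3): internal (-2.53553, -3.70711); octagon support 4.41421 vs apothem 1 → ∉ W
#5 (-1, -1, 1, 0): internal (-0.29289, -1.70711); octagon support 1.70711 vs apothem 1 → ∉ W
#6 (-1, -1, 0, 0): internal (-0.29289, -0.70711); octagon support 0.70711 vs apothem 1 → ∈ W
#7 (-1, 0, 1, 0): internal (-1.00000, -1.00000); octagon support 1.41421 vs apothem 1 → ∉ W

2, 6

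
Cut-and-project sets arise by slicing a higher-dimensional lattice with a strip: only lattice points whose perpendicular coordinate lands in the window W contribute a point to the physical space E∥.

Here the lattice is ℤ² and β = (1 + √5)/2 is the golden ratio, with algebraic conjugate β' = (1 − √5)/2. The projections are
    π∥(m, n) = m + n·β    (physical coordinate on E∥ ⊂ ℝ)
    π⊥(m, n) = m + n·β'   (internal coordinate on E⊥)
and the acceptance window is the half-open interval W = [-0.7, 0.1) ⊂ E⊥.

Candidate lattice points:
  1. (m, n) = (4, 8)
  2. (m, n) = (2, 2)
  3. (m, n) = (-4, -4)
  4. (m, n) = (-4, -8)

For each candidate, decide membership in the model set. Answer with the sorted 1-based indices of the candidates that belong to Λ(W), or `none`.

β' = (1−√5)/2 ≈ -0.618034.
[1] lift (4,8): star map gives -0.944272; window check -0.7 ≤ -0.944272 < 0.1 is false → out
[2] lift (2,2): star map gives 0.763932; window check -0.7 ≤ 0.763932 < 0.1 is false → out
[3] lift (-4,-4): star map gives -1.527864; window check -0.7 ≤ -1.527864 < 0.1 is false → out
[4] lift (-4,-8): star map gives 0.944272; window check -0.7 ≤ 0.944272 < 0.1 is false → out

none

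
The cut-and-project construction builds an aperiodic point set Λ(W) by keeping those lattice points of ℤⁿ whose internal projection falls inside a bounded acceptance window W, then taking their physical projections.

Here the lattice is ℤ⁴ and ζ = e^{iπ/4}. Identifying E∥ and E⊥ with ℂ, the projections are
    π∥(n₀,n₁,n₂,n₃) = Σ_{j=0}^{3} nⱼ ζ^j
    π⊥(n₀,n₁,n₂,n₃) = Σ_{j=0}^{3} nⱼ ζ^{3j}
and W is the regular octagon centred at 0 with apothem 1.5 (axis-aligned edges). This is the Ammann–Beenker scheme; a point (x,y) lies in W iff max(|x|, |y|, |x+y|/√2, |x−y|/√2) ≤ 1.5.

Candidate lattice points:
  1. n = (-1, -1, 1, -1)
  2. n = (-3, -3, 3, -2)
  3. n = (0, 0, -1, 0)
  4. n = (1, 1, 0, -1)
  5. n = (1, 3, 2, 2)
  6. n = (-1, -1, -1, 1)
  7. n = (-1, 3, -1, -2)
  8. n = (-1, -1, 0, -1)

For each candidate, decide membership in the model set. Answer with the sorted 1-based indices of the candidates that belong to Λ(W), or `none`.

π⊥(n) = n₀ + n₁ζ³ + n₂ζ⁶ + n₃ζ⁹ where ζ = e^{iπ/4}.
candidate 1: n = (-1, -1, 1, -1) → π⊥ ≈ (-1.00000, -2.41421); max(|x|,|y|,|x±y|/√2) = 2.41421 > 1.5 ⇒ ∉ W
candidate 2: n = (-3, -3, 3, -2) → π⊥ ≈ (-2.29289, -6.53553); max(|x|,|y|,|x±y|/√2) = 6.53553 > 1.5 ⇒ ∉ W
candidate 3: n = (0, 0, -1, 0) → π⊥ ≈ (+0.00000, +1.00000); max(|x|,|y|,|x±y|/√2) = 1.00000 ≤ 1.5 ⇒ ∈ W
candidate 4: n = (1, 1, 0, -1) → π⊥ ≈ (-0.41421, +0.00000); max(|x|,|y|,|x±y|/√2) = 0.41421 ≤ 1.5 ⇒ ∈ W
candidate 5: n = (1, 3, 2, 2) → π⊥ ≈ (+0.29289, +1.53553); max(|x|,|y|,|x±y|/√2) = 1.53553 > 1.5 ⇒ ∉ W
candidate 6: n = (-1, -1, -1, 1) → π⊥ ≈ (+0.41421, +1.00000); max(|x|,|y|,|x±y|/√2) = 1.00000 ≤ 1.5 ⇒ ∈ W
candidate 7: n = (-1, 3, -1, -2) → π⊥ ≈ (-4.53553, +1.70711); max(|x|,|y|,|x±y|/√2) = 4.53553 > 1.5 ⇒ ∉ W
candidate 8: n = (-1, -1, 0, -1) → π⊥ ≈ (-1.00000, -1.41421); max(|x|,|y|,|x±y|/√2) = 1.70711 > 1.5 ⇒ ∉ W

3, 4, 6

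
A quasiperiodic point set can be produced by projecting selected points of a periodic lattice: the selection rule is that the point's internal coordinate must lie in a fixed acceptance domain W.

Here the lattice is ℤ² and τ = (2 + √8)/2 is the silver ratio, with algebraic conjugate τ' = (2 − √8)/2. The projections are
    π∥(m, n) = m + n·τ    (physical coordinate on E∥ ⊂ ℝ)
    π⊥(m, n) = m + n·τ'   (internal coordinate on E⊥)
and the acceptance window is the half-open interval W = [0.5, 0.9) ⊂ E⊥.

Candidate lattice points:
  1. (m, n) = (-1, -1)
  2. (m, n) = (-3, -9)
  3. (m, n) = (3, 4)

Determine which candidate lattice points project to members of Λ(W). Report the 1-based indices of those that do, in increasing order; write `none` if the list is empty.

Compute τ' = (2−√8)/2 = -0.4142, so π⊥(m,n) = m -0.4142·n.
[1] lift (-1,-1): star map gives -0.5858; window check 0.5 ≤ -0.5858 < 0.9 is false → out
[2] lift (-3,-9): star map gives 0.7279; window check 0.5 ≤ 0.7279 < 0.9 is true → IN Λ
[3] lift (3,4): star map gives 1.3431; window check 0.5 ≤ 1.3431 < 0.9 is false → out

2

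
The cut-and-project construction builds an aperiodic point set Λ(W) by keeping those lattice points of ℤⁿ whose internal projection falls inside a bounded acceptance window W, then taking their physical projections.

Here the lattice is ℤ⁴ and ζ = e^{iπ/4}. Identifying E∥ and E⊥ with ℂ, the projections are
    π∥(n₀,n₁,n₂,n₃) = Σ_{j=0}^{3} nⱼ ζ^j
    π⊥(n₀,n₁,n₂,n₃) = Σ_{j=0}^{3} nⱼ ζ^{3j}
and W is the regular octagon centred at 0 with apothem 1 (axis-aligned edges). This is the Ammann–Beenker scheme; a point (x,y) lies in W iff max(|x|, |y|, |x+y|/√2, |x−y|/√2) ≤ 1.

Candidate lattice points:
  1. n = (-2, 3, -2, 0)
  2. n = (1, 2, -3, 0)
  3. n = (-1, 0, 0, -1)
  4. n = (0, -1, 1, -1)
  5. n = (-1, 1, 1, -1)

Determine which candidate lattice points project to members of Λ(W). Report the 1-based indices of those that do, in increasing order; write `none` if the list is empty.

π⊥(n) = n₀ + n₁ζ³ + n₂ζ⁶ + n₃ζ⁹ where ζ = e^{iπ/4}.
#1 (-2, 3, -2, 0): internal (-4.12132, 4.12132); octagon support 5.82843 vs apothem 1 → ∉ W
#2 (1, 2, -3, 0): internal (-0.41421, 4.41421); octagon support 4.41421 vs apothem 1 → ∉ W
#3 (-1, 0, 0, -1): internal (-1.70711, -0.70711); octagon support 1.70711 vs apothem 1 → ∉ W
#4 (0, -1, 1, -1): internal (0.00000, -2.41421); octagon support 2.41421 vs apothem 1 → ∉ W
#5 (-1, 1, 1, -1): internal (-2.41421, -1.00000); octagon support 2.41421 vs apothem 1 → ∉ W

none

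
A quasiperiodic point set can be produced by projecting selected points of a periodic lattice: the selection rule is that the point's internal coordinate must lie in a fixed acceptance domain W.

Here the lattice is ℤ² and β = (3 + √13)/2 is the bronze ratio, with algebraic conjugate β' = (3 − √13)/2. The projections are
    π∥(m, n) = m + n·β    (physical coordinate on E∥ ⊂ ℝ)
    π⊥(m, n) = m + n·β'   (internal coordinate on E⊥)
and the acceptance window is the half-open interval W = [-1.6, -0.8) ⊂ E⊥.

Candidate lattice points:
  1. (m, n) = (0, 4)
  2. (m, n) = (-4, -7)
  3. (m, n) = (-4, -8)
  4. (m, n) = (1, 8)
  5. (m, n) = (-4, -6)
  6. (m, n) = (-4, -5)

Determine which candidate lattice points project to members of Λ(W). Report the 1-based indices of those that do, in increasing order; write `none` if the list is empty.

β' = (3−√13)/2 ≈ -0.30278.
#1 (0,4): internal coord 0 + (4)·β' = -1.21110; -1.21110 ∈ [-1.6, -0.8) → IN Λ
#2 (-4,-7): internal coord -4 + (-7)·β' = -1.88057; -1.88057 ∉ [-1.6, -0.8) → out
#3 (-4,-8): internal coord -4 + (-8)·β' = -1.57779; -1.57779 ∈ [-1.6, -0.8) → IN Λ
#4 (1,8): internal coord 1 + (8)·β' = -1.42221; -1.42221 ∈ [-1.6, -0.8) → IN Λ
#5 (-4,-6): internal coord -4 + (-6)·β' = -2.18335; -2.18335 ∉ [-1.6, -0.8) → out
#6 (-4,-5): internal coord -4 + (-5)·β' = -2.48612; -2.48612 ∉ [-1.6, -0.8) → out

1, 3, 4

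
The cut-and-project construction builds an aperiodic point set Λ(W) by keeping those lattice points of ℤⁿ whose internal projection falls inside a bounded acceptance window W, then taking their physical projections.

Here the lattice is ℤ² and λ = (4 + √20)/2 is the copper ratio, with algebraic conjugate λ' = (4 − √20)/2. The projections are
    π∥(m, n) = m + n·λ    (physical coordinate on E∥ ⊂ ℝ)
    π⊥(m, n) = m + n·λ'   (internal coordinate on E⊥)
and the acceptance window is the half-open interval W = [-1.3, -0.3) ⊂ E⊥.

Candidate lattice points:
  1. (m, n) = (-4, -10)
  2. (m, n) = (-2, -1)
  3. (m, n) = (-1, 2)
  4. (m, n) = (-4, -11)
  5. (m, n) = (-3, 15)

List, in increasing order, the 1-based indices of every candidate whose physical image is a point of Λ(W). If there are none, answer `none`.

none

Compute λ' = (4−√20)/2 = -0.236068, so π⊥(m,n) = m -0.236068·n.
#1 (-4,-10): internal coord -4 + (-10)·λ' = -1.639320; -1.639320 ∉ [-1.3, -0.3) → out
#2 (-2,-1): internal coord -2 + (-1)·λ' = -1.763932; -1.763932 ∉ [-1.3, -0.3) → out
#3 (-1,2): internal coord -1 + (2)·λ' = -1.472136; -1.472136 ∉ [-1.3, -0.3) → out
#4 (-4,-11): internal coord -4 + (-11)·λ' = -1.403252; -1.403252 ∉ [-1.3, -0.3) → out
#5 (-3,15): internal coord -3 + (15)·λ' = -6.541020; -6.541020 ∉ [-1.3, -0.3) → out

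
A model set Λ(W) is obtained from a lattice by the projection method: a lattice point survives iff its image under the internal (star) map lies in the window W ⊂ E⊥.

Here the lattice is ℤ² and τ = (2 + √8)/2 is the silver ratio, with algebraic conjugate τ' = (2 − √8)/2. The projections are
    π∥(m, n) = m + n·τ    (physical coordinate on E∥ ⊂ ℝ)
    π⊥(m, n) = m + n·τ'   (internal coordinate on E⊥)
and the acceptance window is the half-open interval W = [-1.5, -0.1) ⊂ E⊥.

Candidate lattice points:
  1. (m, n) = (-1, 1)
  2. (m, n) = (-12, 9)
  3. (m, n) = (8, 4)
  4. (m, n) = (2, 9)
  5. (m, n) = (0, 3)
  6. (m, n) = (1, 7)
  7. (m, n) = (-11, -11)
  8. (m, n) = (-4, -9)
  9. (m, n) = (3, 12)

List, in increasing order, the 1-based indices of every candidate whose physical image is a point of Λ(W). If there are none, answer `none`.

1, 5, 8

Compute τ' = (2−√8)/2 = -0.414214, so π⊥(m,n) = m -0.414214·n.
[1] lift (-1,1): star map gives -1.414214; window check -1.5 ≤ -1.414214 < -0.1 is true → IN Λ
[2] lift (-12,9): star map gives -15.727922; window check -1.5 ≤ -15.727922 < -0.1 is false → out
[3] lift (8,4): star map gives 6.343146; window check -1.5 ≤ 6.343146 < -0.1 is false → out
[4] lift (2,9): star map gives -1.727922; window check -1.5 ≤ -1.727922 < -0.1 is false → out
[5] lift (0,3): star map gives -1.242641; window check -1.5 ≤ -1.242641 < -0.1 is true → IN Λ
[6] lift (1,7): star map gives -1.899495; window check -1.5 ≤ -1.899495 < -0.1 is false → out
[7] lift (-11,-11): star map gives -6.443651; window check -1.5 ≤ -6.443651 < -0.1 is false → out
[8] lift (-4,-9): star map gives -0.272078; window check -1.5 ≤ -0.272078 < -0.1 is true → IN Λ
[9] lift (3,12): star map gives -1.970563; window check -1.5 ≤ -1.970563 < -0.1 is false → out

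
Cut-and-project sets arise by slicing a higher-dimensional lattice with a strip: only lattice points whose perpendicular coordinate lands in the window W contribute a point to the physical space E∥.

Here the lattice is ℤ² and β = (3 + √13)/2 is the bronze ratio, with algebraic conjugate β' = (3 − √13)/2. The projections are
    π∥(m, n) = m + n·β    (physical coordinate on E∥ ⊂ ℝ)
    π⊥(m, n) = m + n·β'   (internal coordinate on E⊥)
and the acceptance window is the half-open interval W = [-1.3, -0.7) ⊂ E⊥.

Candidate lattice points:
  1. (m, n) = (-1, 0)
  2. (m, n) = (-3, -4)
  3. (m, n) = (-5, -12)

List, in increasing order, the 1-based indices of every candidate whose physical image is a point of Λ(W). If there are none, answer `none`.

β' = (3−√13)/2 ≈ -0.30278.
#1 (-1,0): internal coord -1 + (0)·β' = -1.00000; -1.00000 ∈ [-1.3, -0.7) → IN Λ
#2 (-3,-4): internal coord -3 + (-4)·β' = -1.78890; -1.78890 ∉ [-1.3, -0.7) → out
#3 (-5,-12): internal coord -5 + (-12)·β' = -1.36669; -1.36669 ∉ [-1.3, -0.7) → out

1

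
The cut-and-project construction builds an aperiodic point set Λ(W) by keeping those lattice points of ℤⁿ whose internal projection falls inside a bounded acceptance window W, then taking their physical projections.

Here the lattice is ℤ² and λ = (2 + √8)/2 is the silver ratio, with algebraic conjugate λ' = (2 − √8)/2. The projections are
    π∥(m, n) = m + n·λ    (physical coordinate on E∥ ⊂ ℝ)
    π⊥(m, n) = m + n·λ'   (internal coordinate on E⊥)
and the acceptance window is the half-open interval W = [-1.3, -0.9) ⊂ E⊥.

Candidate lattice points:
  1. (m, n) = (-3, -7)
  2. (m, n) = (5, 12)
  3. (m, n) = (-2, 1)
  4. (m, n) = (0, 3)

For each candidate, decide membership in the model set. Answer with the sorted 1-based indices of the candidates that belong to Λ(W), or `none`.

Compute λ' = (2−√8)/2 = -0.414214, so π⊥(m,n) = m -0.414214·n.
[1] lift (-3,-7): star map gives -0.100505; window check -1.3 ≤ -0.100505 < -0.9 is false → out
[2] lift (5,12): star map gives 0.029437; window check -1.3 ≤ 0.029437 < -0.9 is false → out
[3] lift (-2,1): star map gives -2.414214; window check -1.3 ≤ -2.414214 < -0.9 is false → out
[4] lift (0,3): star map gives -1.242641; window check -1.3 ≤ -1.242641 < -0.9 is true → IN Λ

4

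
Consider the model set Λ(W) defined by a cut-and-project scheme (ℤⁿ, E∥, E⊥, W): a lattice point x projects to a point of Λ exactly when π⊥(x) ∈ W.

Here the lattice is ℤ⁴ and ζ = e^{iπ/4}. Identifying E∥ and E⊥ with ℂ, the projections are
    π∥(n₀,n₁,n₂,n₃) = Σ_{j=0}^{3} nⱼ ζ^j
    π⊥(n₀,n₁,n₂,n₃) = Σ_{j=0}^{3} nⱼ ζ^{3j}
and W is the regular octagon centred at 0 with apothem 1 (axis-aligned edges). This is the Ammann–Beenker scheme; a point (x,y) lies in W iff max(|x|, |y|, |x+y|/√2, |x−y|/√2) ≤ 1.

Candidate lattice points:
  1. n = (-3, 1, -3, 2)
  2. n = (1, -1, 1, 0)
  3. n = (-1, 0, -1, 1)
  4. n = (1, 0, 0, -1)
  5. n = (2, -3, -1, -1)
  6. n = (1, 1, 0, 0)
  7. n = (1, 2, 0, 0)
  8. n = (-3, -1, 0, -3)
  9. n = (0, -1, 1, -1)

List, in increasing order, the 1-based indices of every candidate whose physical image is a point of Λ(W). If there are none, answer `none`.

4, 6

With ζ = e^{iπ/4} the internal vectors are ζ^0,ζ^3,ζ^6,ζ^9.
candidate 1: n = (-3, 1, -3, 2) → π⊥ ≈ (-2.292893, +5.121320); max(|x|,|y|,|x±y|/√2) = 5.242641 > 1 ⇒ ∉ W
candidate 2: n = (1, -1, 1, 0) → π⊥ ≈ (+1.707107, -1.707107); max(|x|,|y|,|x±y|/√2) = 2.414214 > 1 ⇒ ∉ W
candidate 3: n = (-1, 0, -1, 1) → π⊥ ≈ (-0.292893, +1.707107); max(|x|,|y|,|x±y|/√2) = 1.707107 > 1 ⇒ ∉ W
candidate 4: n = (1, 0, 0, -1) → π⊥ ≈ (+0.292893, -0.707107); max(|x|,|y|,|x±y|/√2) = 0.707107 ≤ 1 ⇒ ∈ W
candidate 5: n = (2, -3, -1, -1) → π⊥ ≈ (+3.414214, -1.828427); max(|x|,|y|,|x±y|/√2) = 3.707107 > 1 ⇒ ∉ W
candidate 6: n = (1, 1, 0, 0) → π⊥ ≈ (+0.292893, +0.707107); max(|x|,|y|,|x±y|/√2) = 0.707107 ≤ 1 ⇒ ∈ W
candidate 7: n = (1, 2, 0, 0) → π⊥ ≈ (-0.414214, +1.414214); max(|x|,|y|,|x±y|/√2) = 1.414214 > 1 ⇒ ∉ W
candidate 8: n = (-3, -1, 0, -3) → π⊥ ≈ (-4.414214, -2.828427); max(|x|,|y|,|x±y|/√2) = 5.121320 > 1 ⇒ ∉ W
candidate 9: n = (0, -1, 1, -1) → π⊥ ≈ (+0.000000, -2.414214); max(|x|,|y|,|x±y|/√2) = 2.414214 > 1 ⇒ ∉ W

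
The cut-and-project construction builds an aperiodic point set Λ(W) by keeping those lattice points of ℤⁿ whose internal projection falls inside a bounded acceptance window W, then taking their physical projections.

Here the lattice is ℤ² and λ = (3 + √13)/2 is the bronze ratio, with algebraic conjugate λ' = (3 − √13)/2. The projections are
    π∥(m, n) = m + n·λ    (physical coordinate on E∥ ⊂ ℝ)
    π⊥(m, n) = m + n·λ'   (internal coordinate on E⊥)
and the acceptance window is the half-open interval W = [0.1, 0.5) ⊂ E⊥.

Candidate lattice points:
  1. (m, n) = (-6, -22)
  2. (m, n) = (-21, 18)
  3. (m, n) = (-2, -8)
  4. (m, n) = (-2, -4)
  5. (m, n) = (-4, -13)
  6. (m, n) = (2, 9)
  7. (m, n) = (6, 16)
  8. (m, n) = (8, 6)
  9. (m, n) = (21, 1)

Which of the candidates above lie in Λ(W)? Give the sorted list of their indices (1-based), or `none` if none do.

λ' = (3−√13)/2 ≈ -0.3028.
[1] lift (-6,-22): star map gives 0.6611; window check 0.1 ≤ 0.6611 < 0.5 is false → out
[2] lift (-21,18): star map gives -26.4500; window check 0.1 ≤ -26.4500 < 0.5 is false → out
[3] lift (-2,-8): star map gives 0.4222; window check 0.1 ≤ 0.4222 < 0.5 is true → IN Λ
[4] lift (-2,-4): star map gives -0.7889; window check 0.1 ≤ -0.7889 < 0.5 is false → out
[5] lift (-4,-13): star map gives -0.0639; window check 0.1 ≤ -0.0639 < 0.5 is false → out
[6] lift (2,9): star map gives -0.7250; window check 0.1 ≤ -0.7250 < 0.5 is false → out
[7] lift (6,16): star map gives 1.1556; window check 0.1 ≤ 1.1556 < 0.5 is false → out
[8] lift (8,6): star map gives 6.1833; window check 0.1 ≤ 6.1833 < 0.5 is false → out
[9] lift (21,1): star map gives 20.6972; window check 0.1 ≤ 20.6972 < 0.5 is false → out

3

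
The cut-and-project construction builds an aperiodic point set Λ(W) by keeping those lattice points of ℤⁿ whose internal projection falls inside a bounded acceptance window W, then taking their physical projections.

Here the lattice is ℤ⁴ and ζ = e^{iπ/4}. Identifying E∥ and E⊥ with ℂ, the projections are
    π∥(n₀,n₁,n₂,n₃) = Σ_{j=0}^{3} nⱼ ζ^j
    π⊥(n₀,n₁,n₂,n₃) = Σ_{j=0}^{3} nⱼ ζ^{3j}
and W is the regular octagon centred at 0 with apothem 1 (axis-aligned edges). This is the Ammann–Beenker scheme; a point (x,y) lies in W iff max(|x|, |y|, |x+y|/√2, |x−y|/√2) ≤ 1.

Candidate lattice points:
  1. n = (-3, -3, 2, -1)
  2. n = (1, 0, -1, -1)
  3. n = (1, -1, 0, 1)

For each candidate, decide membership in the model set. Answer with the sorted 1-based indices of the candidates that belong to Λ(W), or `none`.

Internal map: ζ^{3j} for j=0..3 gives (1,0), (−√2/2,√2/2), (0,−1), (√2/2,√2/2).
#1 (-3, -3, 2, -1): internal (-1.58579, -4.82843); octagon support 4.82843 vs apothem 1 → ∉ W
#2 (1, 0, -1, -1): internal (0.29289, 0.29289); octagon support 0.41421 vs apothem 1 → ∈ W
#3 (1, -1, 0, 1): internal (2.41421, 0.00000); octagon support 2.41421 vs apothem 1 → ∉ W

2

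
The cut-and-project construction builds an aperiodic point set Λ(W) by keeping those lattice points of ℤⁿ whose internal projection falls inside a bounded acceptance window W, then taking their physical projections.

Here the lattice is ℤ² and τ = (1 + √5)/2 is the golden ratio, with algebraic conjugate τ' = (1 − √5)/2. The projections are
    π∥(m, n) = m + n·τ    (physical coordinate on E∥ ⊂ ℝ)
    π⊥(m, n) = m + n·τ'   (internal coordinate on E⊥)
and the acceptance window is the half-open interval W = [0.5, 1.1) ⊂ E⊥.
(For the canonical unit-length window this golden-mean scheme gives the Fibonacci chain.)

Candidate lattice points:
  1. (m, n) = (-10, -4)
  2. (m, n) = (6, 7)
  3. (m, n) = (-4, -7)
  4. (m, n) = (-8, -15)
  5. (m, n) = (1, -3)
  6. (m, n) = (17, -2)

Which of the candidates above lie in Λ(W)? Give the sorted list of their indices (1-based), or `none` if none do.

none

Numerically τ ≈ 1.6180 and τ' = −1/τ ≈ -0.6180.
candidate 1: (m,n)=(-10,-4) → π∥ = -10-4·τ ≈ -16.4721, π⊥ = -10-4·τ' ≈ -7.5279 ∉ [0.5, 1.1) ⇒ out
candidate 2: (m,n)=(6,7) → π∥ = 6+7·τ ≈ 17.3262, π⊥ = 6+7·τ' ≈ 1.6738 ∉ [0.5, 1.1) ⇒ out
candidate 3: (m,n)=(-4,-7) → π∥ = -4-7·τ ≈ -15.3262, π⊥ = -4-7·τ' ≈ 0.3262 ∉ [0.5, 1.1) ⇒ out
candidate 4: (m,n)=(-8,-15) → π∥ = -8-15·τ ≈ -32.2705, π⊥ = -8-15·τ' ≈ 1.2705 ∉ [0.5, 1.1) ⇒ out
candidate 5: (m,n)=(1,-3) → π∥ = 1-3·τ ≈ -3.8541, π⊥ = 1-3·τ' ≈ 2.8541 ∉ [0.5, 1.1) ⇒ out
candidate 6: (m,n)=(17,-2) → π∥ = 17-2·τ ≈ 13.7639, π⊥ = 17-2·τ' ≈ 18.2361 ∉ [0.5, 1.1) ⇒ out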